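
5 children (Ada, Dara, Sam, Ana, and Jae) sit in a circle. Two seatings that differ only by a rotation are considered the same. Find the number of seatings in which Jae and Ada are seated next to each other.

Treat {Jae, Ada} as one unit (2 internal orders) and seat the resulting 4 units around the table: (3)! circular arrangements.
So 2 × (3)! = 2 × 6 = 12.

12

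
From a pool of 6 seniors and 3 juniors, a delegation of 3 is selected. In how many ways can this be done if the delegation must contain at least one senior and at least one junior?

63

With no constraint there are C(9,3) = 84 possible selections.
Subtract selections that omit an entire group: no seniors → C(3,3) = 1; no juniors → C(6,3) = 20.
Both groups omitted at once is impossible, so 84 − 21 = 63.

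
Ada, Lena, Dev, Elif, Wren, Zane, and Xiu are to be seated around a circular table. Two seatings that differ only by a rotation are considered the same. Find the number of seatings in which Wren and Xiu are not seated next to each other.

All circular seatings of 7 people number (6)! = 720.
Seatings with Wren beside Xiu: treat them as a block with 2 internal orders, giving 2 × (5)! = 240.
Subtracting, 720 − 240 = 480.

480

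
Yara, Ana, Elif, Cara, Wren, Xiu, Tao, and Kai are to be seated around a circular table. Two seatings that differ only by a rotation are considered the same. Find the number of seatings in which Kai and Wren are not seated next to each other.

3600

Without the restriction there are (7)! = 5040 seatings.
Seatings with Kai beside Wren: treat them as a block with 2 internal orders, giving 2 × (6)! = 1440.
Subtracting, 5040 − 1440 = 3600.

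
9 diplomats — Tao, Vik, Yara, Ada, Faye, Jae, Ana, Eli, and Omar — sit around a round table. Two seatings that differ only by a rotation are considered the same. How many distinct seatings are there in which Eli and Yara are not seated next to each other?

30240

All circular seatings of 9 people number (8)! = 40320.
Seatings with Eli beside Yara: treat them as a block with 2 internal orders, giving 2 × (7)! = 10080.
Subtracting, 40320 − 10080 = 30240.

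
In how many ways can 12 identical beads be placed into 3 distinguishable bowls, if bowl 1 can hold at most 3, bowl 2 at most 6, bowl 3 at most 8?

Ignoring the caps, the number of non-negative solutions to x_1+…+x_3 = 12 is C(14,2) = 91.
Subtract solutions that violate a single cap (substitute x_i' = x_i − (cap_i+1)): x_1 ≥ 4 gives C(10,2) = 45; x_2 ≥ 7 gives C(7,2) = 21; x_3 ≥ 9 gives C(5,2) = 10. Together 76.
Add back pairs where two caps are both exceeded: 3 + 0 + 0 = 3.
By inclusion–exclusion the count is 91 − 76 + 3 = 18.

18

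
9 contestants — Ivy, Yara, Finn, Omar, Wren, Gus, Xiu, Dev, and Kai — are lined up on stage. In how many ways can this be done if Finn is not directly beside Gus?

There are 9! = 362880 arrangements in all. If Finn and Gus are adjacent, merging them into one block gives 2·(8)! = 80640 arrangements.
Complementary counting: 362880 − 80640 = 282240.

282240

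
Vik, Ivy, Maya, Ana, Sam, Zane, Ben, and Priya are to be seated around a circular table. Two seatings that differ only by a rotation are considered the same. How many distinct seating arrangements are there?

Seat Vik anywhere (absorbing the rotational symmetry), then permute the other 7: (7)! = 5040.

5040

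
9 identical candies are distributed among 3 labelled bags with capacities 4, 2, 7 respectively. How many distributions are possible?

By stars and bars, unrestricted non-negative solutions to x_1+…+x_3 = 9 number C(9+2,2) = 55.
Subtract solutions that violate a single cap (substitute x_i' = x_i − (cap_i+1)): x_1 ≥ 5 gives C(6,2) = 15; x_2 ≥ 3 gives C(8,2) = 28; x_3 ≥ 8 gives C(3,2) = 3. Together 46.
Add back pairs where two caps are both exceeded: 3 + 0 + 0 = 3.
By inclusion–exclusion the count is 55 − 46 + 3 = 12.

12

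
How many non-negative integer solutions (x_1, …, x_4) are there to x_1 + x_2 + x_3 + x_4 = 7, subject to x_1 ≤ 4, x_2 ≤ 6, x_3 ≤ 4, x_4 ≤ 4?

Ignoring the caps, the number of non-negative solutions to x_1+…+x_4 = 7 is C(10,3) = 120.
Subtract solutions that violate a single cap (substitute x_i' = x_i − (cap_i+1)): x_1 ≥ 5 gives C(5,3) = 10; x_2 ≥ 7 gives C(3,3) = 1; x_3 ≥ 5 gives C(5,3) = 10; x_4 ≥ 5 gives C(5,3) = 10. Together 31.
No two caps can be exceeded simultaneously, so the pair terms are all 0.
By inclusion–exclusion the count is 120 − 31 + 0 = 89.

89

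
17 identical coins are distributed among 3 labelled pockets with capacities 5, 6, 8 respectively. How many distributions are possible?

By stars and bars, unrestricted non-negative solutions to x_1+…+x_3 = 17 number C(17+2,2) = 171.
Subtract solutions that violate a single cap (substitute x_i' = x_i − (cap_i+1)): x_1 ≥ 6 gives C(13,2) = 78; x_2 ≥ 7 gives C(12,2) = 66; x_3 ≥ 9 gives C(10,2) = 45. Together 189.
Add back pairs where two caps are both exceeded: 15 + 6 + 3 = 24.
By inclusion–exclusion the count is 171 − 189 + 24 = 6.

6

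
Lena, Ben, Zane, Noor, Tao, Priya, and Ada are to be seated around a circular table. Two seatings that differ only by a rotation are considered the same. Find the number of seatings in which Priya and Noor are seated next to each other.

240

Glue Priya and Noor into a block (2 internal orders). Seating 6 units around a circle gives (5)! arrangements.
So 2 × (5)! = 2 × 120 = 240.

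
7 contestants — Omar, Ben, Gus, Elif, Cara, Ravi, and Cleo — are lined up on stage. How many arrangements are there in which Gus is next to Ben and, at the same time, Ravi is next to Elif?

480

Treat {Gus,Ben} as one block (2 orders) and {Ravi,Elif} as another (2 orders).
That leaves 5 units to arrange: 2 × 2 × 5! = 4 × 120 = 480.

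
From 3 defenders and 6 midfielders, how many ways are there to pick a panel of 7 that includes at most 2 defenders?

21

Split by how many defenders are chosen (0 through 2).
Sum: C(3,0)·C(6,7) + C(3,1)·C(6,6) + C(3,2)·C(6,5) = 0 + 3 + 18 = 21.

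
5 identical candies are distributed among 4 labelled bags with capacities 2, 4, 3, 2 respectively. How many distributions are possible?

Ignoring the caps, the number of non-negative solutions to x_1+…+x_4 = 5 is C(8,3) = 56.
Subtract solutions that violate a single cap (substitute x_i' = x_i − (cap_i+1)): x_1 ≥ 3 gives C(5,3) = 10; x_2 ≥ 5 gives C(3,3) = 1; x_3 ≥ 4 gives C(4,3) = 4; x_4 ≥ 3 gives C(5,3) = 10. Together 25.
No two caps can be exceeded simultaneously, so the pair terms are all 0.
By inclusion–exclusion the count is 56 − 25 + 0 = 31.

31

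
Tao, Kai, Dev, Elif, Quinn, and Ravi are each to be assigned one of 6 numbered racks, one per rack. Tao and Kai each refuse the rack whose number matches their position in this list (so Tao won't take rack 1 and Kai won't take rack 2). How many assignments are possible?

504

Let Aᵢ (for i ∈ {1, 2}) be the placements that put person i in their forbidden rack. Any j of these fix j positions, leaving (6−j)! ways to fill the rest, and there are C(2,j) ways to pick which j.
By inclusion–exclusion, the number of valid placements is Σ_{j=0}^{2} (−1)^j C(2,j)·(6−j)!.
Computing: 720 − 240 + 24 = 504.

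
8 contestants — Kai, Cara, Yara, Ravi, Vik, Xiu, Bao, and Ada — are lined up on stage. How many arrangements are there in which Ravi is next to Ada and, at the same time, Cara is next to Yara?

Treat {Ravi,Ada} as one block (2 orders) and {Cara,Yara} as another (2 orders).
That leaves 6 units to arrange: 2 × 2 × 6! = 4 × 720 = 2880.

2880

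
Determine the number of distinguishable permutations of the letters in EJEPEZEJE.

1512

Letter multiplicities in EJEPEZEJE: E×5, J×2, P×1, Z×1.
So there are 9! / (5!·2!) = 1512 distinguishable arrangements.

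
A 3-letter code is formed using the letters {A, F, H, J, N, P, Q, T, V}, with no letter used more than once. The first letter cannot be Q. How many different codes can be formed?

448

The first letter has 9−1 = 8 choices (anything except Q).
The remaining 2 letters are filled from the other 8 symbols without repetition: 8 × 7 = 56.
Total: 8 × 56 = 448.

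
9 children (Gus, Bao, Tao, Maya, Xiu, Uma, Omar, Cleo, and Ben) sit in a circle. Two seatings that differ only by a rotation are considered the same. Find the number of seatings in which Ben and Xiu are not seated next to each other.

All circular seatings of 9 people number (8)! = 40320.
Seatings with Ben beside Xiu: treat them as a block with 2 internal orders, giving 2 × (7)! = 10080.
Subtracting, 40320 − 10080 = 30240.

30240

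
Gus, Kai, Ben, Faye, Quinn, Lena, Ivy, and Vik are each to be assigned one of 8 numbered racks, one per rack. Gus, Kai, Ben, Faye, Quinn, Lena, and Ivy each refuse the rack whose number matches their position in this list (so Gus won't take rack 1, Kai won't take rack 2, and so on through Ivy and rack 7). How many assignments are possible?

16687

Let Aᵢ (for 1 ≤ i ≤ 7) be the placements that put person i in their forbidden rack. Any j of these fix j positions, leaving (8−j)! ways to fill the rest, and there are C(7,j) ways to pick which j.
By inclusion–exclusion, the number of valid placements is Σ_{j=0}^{7} (−1)^j C(7,j)·(8−j)!.
Computing: 40320 − 35280 + 15120 − 4200 + 840 − 126 + 14 − 1 = 16687.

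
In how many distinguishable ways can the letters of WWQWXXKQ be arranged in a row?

The 8 letters of WWQWXXKQ have repeats: Q appearing twice, W appearing 3 times, and X appearing twice.
The number of distinct arrangements is 8!/(3!·2!·2!) = 40320/24 = 1680.

1680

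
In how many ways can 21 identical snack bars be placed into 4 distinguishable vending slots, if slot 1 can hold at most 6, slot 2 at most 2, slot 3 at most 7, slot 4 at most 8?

10

By stars and bars, unrestricted non-negative solutions to x_1+…+x_4 = 21 number C(21+3,3) = 2024.
Subtract solutions that violate a single cap (substitute x_i' = x_i − (cap_i+1)): x_1 ≥ 7 gives C(17,3) = 680; x_2 ≥ 3 gives C(21,3) = 1330; x_3 ≥ 8 gives C(16,3) = 560; x_4 ≥ 9 gives C(15,3) = 455. Together 3025.
Add back pairs where two caps are both exceeded: 364 + 84 + 56 + 286 + 220 + 35 = 1045.
Subtract triples: 20 + 10 + 0 + 4 = 34.
By inclusion–exclusion the count is 2024 − 3025 + 1045 − 34 = 10.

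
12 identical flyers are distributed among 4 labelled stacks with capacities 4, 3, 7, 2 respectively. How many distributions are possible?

30

Without the upper bounds there are C(15,3) = 455 ways to split 12 among 4 stacks.
Subtract solutions that violate a single cap (substitute x_i' = x_i − (cap_i+1)): x_1 ≥ 5 gives C(10,3) = 120; x_2 ≥ 4 gives C(11,3) = 165; x_3 ≥ 8 gives C(7,3) = 35; x_4 ≥ 3 gives C(12,3) = 220. Together 540.
Add back pairs where two caps are both exceeded: 20 + 0 + 35 + 1 + 56 + 4 = 116.
Subtract triples: 0 + 1 + 0 + 0 = 1.
By inclusion–exclusion the count is 455 − 540 + 116 − 1 = 30.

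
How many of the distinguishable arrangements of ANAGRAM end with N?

With the last slot taken by N, it remains to arrange the other 6 letters (AAGRAM).
Those 6 letters have A appearing 3 times, giving (6)!/(3!) = 120.

120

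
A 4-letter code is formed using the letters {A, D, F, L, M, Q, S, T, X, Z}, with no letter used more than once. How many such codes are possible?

This is a permutation of 4 out of 10: P(10,4) = 10!/6!.
10 × 9 × 8 × 7 = 5040.

5040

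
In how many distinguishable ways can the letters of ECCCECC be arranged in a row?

21

ECCCECC has 7 letters with C appearing 5 times and E appearing twice.
The number of distinct arrangements is 7!/(5!·2!) = 5040/240 = 21.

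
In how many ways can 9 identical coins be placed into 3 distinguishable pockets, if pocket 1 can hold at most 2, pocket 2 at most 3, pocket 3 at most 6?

6

Ignoring the caps, the number of non-negative solutions to x_1+…+x_3 = 9 is C(11,2) = 55.
Subtract solutions that violate a single cap (substitute x_i' = x_i − (cap_i+1)): x_1 ≥ 3 gives C(8,2) = 28; x_2 ≥ 4 gives C(7,2) = 21; x_3 ≥ 7 gives C(4,2) = 6. Together 55.
Add back pairs where two caps are both exceeded: 6 + 0 + 0 = 6.
By inclusion–exclusion the count is 55 − 55 + 6 = 6.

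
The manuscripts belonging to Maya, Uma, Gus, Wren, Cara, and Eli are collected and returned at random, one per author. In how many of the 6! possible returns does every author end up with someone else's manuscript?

This is the derangement count D_6: permutations of 6 items with no fixed point.
By inclusion–exclusion this is Σ_{j=0}^{6} (−1)^j C(6,j)·(6−j)!.
Computing: 720 − 720 + 360 − 120 + 30 − 6 + 1 = 265.

265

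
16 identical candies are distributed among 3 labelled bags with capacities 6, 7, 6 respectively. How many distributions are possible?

Without the upper bounds there are C(18,2) = 153 ways to split 16 among 3 bags.
Subtract solutions that violate a single cap (substitute x_i' = x_i − (cap_i+1)): x_1 ≥ 7 gives C(11,2) = 55; x_2 ≥ 8 gives C(10,2) = 45; x_3 ≥ 7 gives C(11,2) = 55. Together 155.
Add back pairs where two caps are both exceeded: 3 + 6 + 3 = 12.
By inclusion–exclusion the count is 153 − 155 + 12 = 10.

10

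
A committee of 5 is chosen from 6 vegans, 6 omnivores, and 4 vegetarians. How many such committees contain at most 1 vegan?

1512

Split by how many vegans are chosen (0 through 1).
Sum: C(6,0)·C(10,5) + C(6,1)·C(10,4) = 252 + 1260 = 1512.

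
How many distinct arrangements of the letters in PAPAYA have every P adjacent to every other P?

Treat the 2 copies of P as a single block. The multiset to arrange is then {PP, A, A, A, Y}, 5 items in all.
That gives (5)!/(3!) = 20 arrangements.

20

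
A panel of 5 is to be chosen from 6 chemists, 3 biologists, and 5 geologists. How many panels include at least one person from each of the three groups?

1365

Total 5-person selections from all 14: C(14,5) = 2002.
Selections missing a whole group: no chemists → C(8,5) = 56; no biologists → C(11,5) = 462; no geologists → C(9,5) = 126.
Add back selections omitting two groups (i.e. drawn from a single group): C(6,5) + C(3,5) + C(5,5) = 7.
By inclusion–exclusion: 2002 − 644 + 7 = 1365.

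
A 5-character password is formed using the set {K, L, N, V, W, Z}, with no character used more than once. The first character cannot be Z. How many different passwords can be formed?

The first character has 6−1 = 5 choices (anything except Z).
The remaining 4 characters are filled from the other 5 symbols without repetition: 5 × 4 × 3 × 2 = 120.
Total: 5 × 120 = 600.

600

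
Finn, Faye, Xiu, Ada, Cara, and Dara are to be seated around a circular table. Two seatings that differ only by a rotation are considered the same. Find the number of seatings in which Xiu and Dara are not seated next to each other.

72

All circular seatings of 6 people number (5)! = 120.
Those with Xiu next to Dara: fuse the pair into one unit and seat 5 units around a circle — 2·(4)! = 48.
Subtracting, 120 − 48 = 72.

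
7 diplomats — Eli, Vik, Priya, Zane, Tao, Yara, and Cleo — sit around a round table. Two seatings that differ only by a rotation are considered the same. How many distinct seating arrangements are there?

Seat Eli anywhere (absorbing the rotational symmetry), then permute the other 6: (6)! = 720.

720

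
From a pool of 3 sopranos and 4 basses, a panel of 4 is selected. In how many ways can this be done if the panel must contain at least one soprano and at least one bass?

With no constraint there are C(7,4) = 35 possible selections.
Subtract selections that omit an entire group: no sopranos → C(4,4) = 1; no basses → C(3,4) = 0.
Both groups omitted at once is impossible, so 35 − 1 = 34.

34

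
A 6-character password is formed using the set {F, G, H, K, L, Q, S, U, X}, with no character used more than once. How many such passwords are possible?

60480

This is a permutation of 6 out of 9: P(9,6) = 9!/3!.
9 × 8 × 7 × 6 × 5 × 4 = 60480.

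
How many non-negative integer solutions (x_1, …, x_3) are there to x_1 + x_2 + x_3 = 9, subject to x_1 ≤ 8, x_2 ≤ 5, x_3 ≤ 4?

29

Without the upper bounds there are C(11,2) = 55 ways to split 9 among 3 variables.
Subtract solutions that violate a single cap (substitute x_i' = x_i − (cap_i+1)): x_1 ≥ 9 gives C(2,2) = 1; x_2 ≥ 6 gives C(5,2) = 10; x_3 ≥ 5 gives C(6,2) = 15. Together 26.
No two caps can be exceeded simultaneously, so the pair terms are all 0.
By inclusion–exclusion the count is 55 − 26 + 0 = 29.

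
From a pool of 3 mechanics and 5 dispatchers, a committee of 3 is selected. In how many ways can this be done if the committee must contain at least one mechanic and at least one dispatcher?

45

Unrestricted: C(8,3) = 56 ways to pick any 3 of the 8.
Subtract selections that omit an entire group: no mechanics → C(5,3) = 10; no dispatchers → C(3,3) = 1.
Both groups omitted at once is impossible, so 56 − 11 = 45.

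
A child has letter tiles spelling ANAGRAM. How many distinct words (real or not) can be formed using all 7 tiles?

840

ANAGRAM has 7 letters with A appearing 3 times.
So there are 7! / (3!) = 840 distinguishable arrangements.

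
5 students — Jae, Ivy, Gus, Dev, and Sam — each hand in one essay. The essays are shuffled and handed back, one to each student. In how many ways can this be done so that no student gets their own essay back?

44

This is the derangement count D_5: permutations of 5 items with no fixed point.
By inclusion–exclusion this is Σ_{j=0}^{5} (−1)^j C(5,j)·(5−j)!.
Computing: 120 − 120 + 60 − 20 + 5 − 1 = 44.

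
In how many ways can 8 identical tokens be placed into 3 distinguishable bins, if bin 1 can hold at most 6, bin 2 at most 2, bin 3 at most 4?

12

Ignoring the caps, the number of non-negative solutions to x_1+…+x_3 = 8 is C(10,2) = 45.
Subtract solutions that violate a single cap (substitute x_i' = x_i − (cap_i+1)): x_1 ≥ 7 gives C(3,2) = 3; x_2 ≥ 3 gives C(7,2) = 21; x_3 ≥ 5 gives C(5,2) = 10. Together 34.
Add back pairs where two caps are both exceeded: 0 + 0 + 1 = 1.
By inclusion–exclusion the count is 45 − 34 + 1 = 12.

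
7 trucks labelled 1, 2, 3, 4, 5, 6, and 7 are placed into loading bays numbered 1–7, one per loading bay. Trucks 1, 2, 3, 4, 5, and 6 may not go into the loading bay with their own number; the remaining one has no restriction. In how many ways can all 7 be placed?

Let Aᵢ (for 1 ≤ i ≤ 6) be the placements that put truck i in its forbidden loading bay. Any j of these fix j positions, leaving (7−j)! ways to fill the rest, and there are C(6,j) ways to pick which j.
By inclusion–exclusion, the number of valid placements is Σ_{j=0}^{6} (−1)^j C(6,j)·(7−j)!.
Computing: 5040 − 4320 + 1800 − 480 + 90 − 12 + 1 = 2119.

2119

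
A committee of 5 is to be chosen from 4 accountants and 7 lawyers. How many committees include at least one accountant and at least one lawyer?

441

Total 5-person selections from all 11: C(11,5) = 462.
Subtract selections that omit an entire group: no accountants → C(7,5) = 21; no lawyers → C(4,5) = 0.
Both groups omitted at once is impossible, so 462 − 21 = 441.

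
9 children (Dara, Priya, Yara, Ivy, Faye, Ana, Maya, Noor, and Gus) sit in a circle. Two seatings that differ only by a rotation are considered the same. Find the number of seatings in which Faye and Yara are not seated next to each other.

30240

All circular seatings of 9 people number (8)! = 40320.
Seatings with Faye beside Yara: treat them as a block with 2 internal orders, giving 2 × (7)! = 10080.
Subtracting, 40320 − 10080 = 30240.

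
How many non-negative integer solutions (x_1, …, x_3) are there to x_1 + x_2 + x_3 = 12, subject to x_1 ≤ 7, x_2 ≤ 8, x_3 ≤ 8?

By stars and bars, unrestricted non-negative solutions to x_1+…+x_3 = 12 number C(12+2,2) = 91.
Subtract solutions that violate a single cap (substitute x_i' = x_i − (cap_i+1)): x_1 ≥ 8 gives C(6,2) = 15; x_2 ≥ 9 gives C(5,2) = 10; x_3 ≥ 9 gives C(5,2) = 10. Together 35.
No two caps can be exceeded simultaneously, so the pair terms are all 0.
By inclusion–exclusion the count is 91 − 35 + 0 = 56.

56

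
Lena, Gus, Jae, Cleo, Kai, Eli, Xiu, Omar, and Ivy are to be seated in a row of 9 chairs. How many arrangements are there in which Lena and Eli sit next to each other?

Treat {Lena, Eli} as a single unit. There are 8 units to order, and the pair itself can be ordered 2 ways.
That gives 2 × 8! = 2 × 40320 = 80640.

80640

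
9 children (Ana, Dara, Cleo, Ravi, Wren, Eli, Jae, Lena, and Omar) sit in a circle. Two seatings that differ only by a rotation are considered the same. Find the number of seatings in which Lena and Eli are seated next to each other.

10080

Glue Lena and Eli into a block (2 internal orders). Seating 8 units around a circle gives (7)! arrangements.
So 2 × (7)! = 2 × 5040 = 10080.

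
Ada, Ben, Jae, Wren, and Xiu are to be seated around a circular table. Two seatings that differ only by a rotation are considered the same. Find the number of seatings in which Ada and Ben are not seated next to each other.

12

All circular seatings of 5 people number (4)! = 24.
Seatings with Ada beside Ben: treat them as a block with 2 internal orders, giving 2 × (3)! = 12.
Subtracting, 24 − 12 = 12.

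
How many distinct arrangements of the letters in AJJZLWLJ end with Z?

Fix Z in the last position and arrange the remaining 7 letters.
Those 7 letters have J appearing 3 times and L appearing twice, giving (7)!/(3!·2!) = 420.

420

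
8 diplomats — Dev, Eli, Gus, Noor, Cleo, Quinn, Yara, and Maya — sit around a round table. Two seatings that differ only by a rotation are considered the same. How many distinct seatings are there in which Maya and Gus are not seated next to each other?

3600

Without the restriction there are (7)! = 5040 seatings.
Seatings with Maya beside Gus: treat them as a block with 2 internal orders, giving 2 × (6)! = 1440.
Subtracting, 5040 − 1440 = 3600.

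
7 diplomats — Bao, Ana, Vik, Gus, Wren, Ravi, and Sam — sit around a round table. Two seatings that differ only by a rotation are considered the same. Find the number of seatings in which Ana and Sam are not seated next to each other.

480

Without the restriction there are (6)! = 720 seatings.
Those with Ana next to Sam: fuse the pair into one unit and seat 6 units around a circle — 2·(5)! = 240.
Subtracting, 720 − 240 = 480.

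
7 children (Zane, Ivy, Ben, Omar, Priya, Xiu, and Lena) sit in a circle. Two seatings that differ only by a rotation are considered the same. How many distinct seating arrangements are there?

720

Around a circle, 7 distinct people have 7!/7 = (6)! = 720 rotationally distinct seatings.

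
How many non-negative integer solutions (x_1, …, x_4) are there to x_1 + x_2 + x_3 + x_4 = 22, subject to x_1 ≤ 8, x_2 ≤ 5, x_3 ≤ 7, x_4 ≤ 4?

By stars and bars, unrestricted non-negative solutions to x_1+…+x_4 = 22 number C(22+3,3) = 2300.
Subtract solutions that violate a single cap (substitute x_i' = x_i − (cap_i+1)): x_1 ≥ 9 gives C(16,3) = 560; x_2 ≥ 6 gives C(19,3) = 969; x_3 ≥ 8 gives C(17,3) = 680; x_4 ≥ 5 gives C(20,3) = 1140. Together 3349.
Add back pairs where two caps are both exceeded: 120 + 56 + 165 + 165 + 364 + 220 = 1090.
Subtract triples: 0 + 10 + 1 + 20 = 31.
By inclusion–exclusion the count is 2300 − 3349 + 1090 − 31 = 10.

10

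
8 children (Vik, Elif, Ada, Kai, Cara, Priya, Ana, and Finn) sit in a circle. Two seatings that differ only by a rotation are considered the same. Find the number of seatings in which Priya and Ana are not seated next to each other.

Without the restriction there are (7)! = 5040 seatings.
Those with Priya next to Ana: fuse the pair into one unit and seat 7 units around a circle — 2·(6)! = 1440.
Subtracting, 5040 − 1440 = 3600.

3600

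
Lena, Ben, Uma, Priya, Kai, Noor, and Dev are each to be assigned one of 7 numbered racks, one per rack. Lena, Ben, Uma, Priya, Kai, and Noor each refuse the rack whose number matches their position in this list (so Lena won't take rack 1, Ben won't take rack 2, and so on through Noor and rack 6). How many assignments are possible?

Let Aᵢ (for 1 ≤ i ≤ 6) be the placements that put person i in their forbidden rack. Any j of these fix j positions, leaving (7−j)! ways to fill the rest, and there are C(6,j) ways to pick which j.
By inclusion–exclusion, the number of valid placements is Σ_{j=0}^{6} (−1)^j C(6,j)·(7−j)!.
Computing: 5040 − 4320 + 1800 − 480 + 90 − 12 + 1 = 2119.

2119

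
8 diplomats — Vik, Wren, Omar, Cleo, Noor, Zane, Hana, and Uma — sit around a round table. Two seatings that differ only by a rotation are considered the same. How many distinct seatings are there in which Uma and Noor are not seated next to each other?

3600

Without the restriction there are (7)! = 5040 seatings.
Seatings with Uma beside Noor: treat them as a block with 2 internal orders, giving 2 × (6)! = 1440.
Subtracting, 5040 − 1440 = 3600.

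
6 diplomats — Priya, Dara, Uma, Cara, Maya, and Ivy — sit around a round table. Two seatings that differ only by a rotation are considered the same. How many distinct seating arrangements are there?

120

Around a circle, 6 distinct people have 6!/6 = (5)! = 120 rotationally distinct seatings.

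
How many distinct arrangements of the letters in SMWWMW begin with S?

Fix S in the first position and arrange the remaining 5 letters.
Those 5 letters have M appearing twice and W appearing 3 times, giving (5)!/(3!·2!) = 10.

10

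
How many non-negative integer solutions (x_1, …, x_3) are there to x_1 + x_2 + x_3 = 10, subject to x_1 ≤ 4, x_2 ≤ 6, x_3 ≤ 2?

6

Ignoring the caps, the number of non-negative solutions to x_1+…+x_3 = 10 is C(12,2) = 66.
Subtract solutions that violate a single cap (substitute x_i' = x_i − (cap_i+1)): x_1 ≥ 5 gives C(7,2) = 21; x_2 ≥ 7 gives C(5,2) = 10; x_3 ≥ 3 gives C(9,2) = 36. Together 67.
Add back pairs where two caps are both exceeded: 0 + 6 + 1 = 7.
By inclusion–exclusion the count is 66 − 67 + 7 = 6.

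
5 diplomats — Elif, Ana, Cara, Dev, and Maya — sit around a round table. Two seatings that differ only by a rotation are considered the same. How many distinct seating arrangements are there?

Around a circle, 5 distinct people have 5!/5 = (4)! = 24 rotationally distinct seatings.

24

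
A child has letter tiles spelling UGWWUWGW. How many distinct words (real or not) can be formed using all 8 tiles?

420

UGWWUWGW has 8 letters with G appearing twice, U appearing twice, and W appearing 4 times.
The number of distinct arrangements is 8!/(4!·2!·2!) = 40320/96 = 420.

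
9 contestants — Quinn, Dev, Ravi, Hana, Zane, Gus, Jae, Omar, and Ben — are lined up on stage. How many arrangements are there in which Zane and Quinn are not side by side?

282240

Of the 9! = 362880 arrangements, those with Zane and Quinn adjacent number 2 × 8! = 80640 (treat the pair as a block with 2 internal orders).
Complementary counting: 362880 − 80640 = 282240.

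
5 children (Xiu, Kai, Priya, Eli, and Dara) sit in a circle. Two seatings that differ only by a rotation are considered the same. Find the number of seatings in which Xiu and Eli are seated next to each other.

Glue Xiu and Eli into a block (2 internal orders). Seating 4 units around a circle gives (3)! arrangements.
So 2 × (3)! = 2 × 6 = 12.

12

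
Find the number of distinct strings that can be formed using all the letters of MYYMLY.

60

MYYMLY has 6 letters with M appearing twice and Y appearing 3 times.
So there are 6! / (3!·2!) = 60 distinguishable arrangements.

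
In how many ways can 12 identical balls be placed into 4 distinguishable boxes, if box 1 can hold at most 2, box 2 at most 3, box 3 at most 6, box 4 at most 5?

By stars and bars, unrestricted non-negative solutions to x_1+…+x_4 = 12 number C(12+3,3) = 455.
Subtract solutions that violate a single cap (substitute x_i' = x_i − (cap_i+1)): x_1 ≥ 3 gives C(12,3) = 220; x_2 ≥ 4 gives C(11,3) = 165; x_3 ≥ 7 gives C(8,3) = 56; x_4 ≥ 6 gives C(9,3) = 84. Together 525.
Add back pairs where two caps are both exceeded: 56 + 10 + 20 + 4 + 10 + 0 = 100.
By inclusion–exclusion the count is 455 − 525 + 100 = 30.

30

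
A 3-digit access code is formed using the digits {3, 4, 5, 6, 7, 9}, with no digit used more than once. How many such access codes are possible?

120

Choose and order 3 of the 6 symbols: the first digit has 6 options, the next 5, then 4.
That product is 6 × 5 × 4 = 120.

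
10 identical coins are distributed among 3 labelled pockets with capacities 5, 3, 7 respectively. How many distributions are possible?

Without the upper bounds there are C(12,2) = 66 ways to split 10 among 3 pockets.
Subtract solutions that violate a single cap (substitute x_i' = x_i − (cap_i+1)): x_1 ≥ 6 gives C(6,2) = 15; x_2 ≥ 4 gives C(8,2) = 28; x_3 ≥ 8 gives C(4,2) = 6. Together 49.
Add back pairs where two caps are both exceeded: 1 + 0 + 0 = 1.
By inclusion–exclusion the count is 66 − 49 + 1 = 18.

18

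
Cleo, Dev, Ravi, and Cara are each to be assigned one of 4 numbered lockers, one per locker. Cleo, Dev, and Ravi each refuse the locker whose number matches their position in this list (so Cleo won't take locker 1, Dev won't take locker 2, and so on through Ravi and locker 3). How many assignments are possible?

11

Let Aᵢ (for i ∈ {1, 2, 3}) be the placements that put person i in their forbidden locker. Any j of these fix j positions, leaving (4−j)! ways to fill the rest, and there are C(3,j) ways to pick which j.
By inclusion–exclusion, the number of valid placements is Σ_{j=0}^{3} (−1)^j C(3,j)·(4−j)!.
Computing: 24 − 18 + 6 − 1 = 11.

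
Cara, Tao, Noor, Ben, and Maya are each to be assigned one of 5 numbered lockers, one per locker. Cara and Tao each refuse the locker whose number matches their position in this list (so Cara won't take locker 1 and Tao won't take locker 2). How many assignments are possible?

Let Aᵢ (for i ∈ {1, 2}) be the placements that put person i in their forbidden locker. Any j of these fix j positions, leaving (5−j)! ways to fill the rest, and there are C(2,j) ways to pick which j.
By inclusion–exclusion, the number of valid placements is Σ_{j=0}^{2} (−1)^j C(2,j)·(5−j)!.
Computing: 120 − 48 + 6 = 78.

78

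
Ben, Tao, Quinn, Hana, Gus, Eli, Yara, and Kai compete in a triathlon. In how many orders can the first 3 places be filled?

336

There are 8 choices for 1st place, 7 for 2nd, and 6 for 3rd.
That gives 8 × 7 × 6 = 336.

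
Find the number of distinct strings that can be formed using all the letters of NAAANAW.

NAAANAW has 7 letters with A appearing 4 times and N appearing twice.
So there are 7! / (4!·2!) = 105 distinguishable arrangements.

105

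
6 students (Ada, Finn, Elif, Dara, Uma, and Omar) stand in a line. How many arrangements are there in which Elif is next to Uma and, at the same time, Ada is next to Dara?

Treat {Elif,Uma} as one block (2 orders) and {Ada,Dara} as another (2 orders).
That leaves 4 units to arrange: 2 × 2 × 4! = 4 × 24 = 96.

96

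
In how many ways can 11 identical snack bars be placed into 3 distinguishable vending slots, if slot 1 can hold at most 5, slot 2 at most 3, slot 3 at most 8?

18

Without the upper bounds there are C(13,2) = 78 ways to split 11 among 3 vending slots.
Subtract solutions that violate a single cap (substitute x_i' = x_i − (cap_i+1)): x_1 ≥ 6 gives C(7,2) = 21; x_2 ≥ 4 gives C(9,2) = 36; x_3 ≥ 9 gives C(4,2) = 6. Together 63.
Add back pairs where two caps are both exceeded: 3 + 0 + 0 = 3.
By inclusion–exclusion the count is 78 − 63 + 3 = 18.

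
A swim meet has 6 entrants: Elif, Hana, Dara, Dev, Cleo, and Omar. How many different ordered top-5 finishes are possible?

There are 6 choices for 1st place, 5 for 2nd, and so on down to 2 for position 5.
That gives 6 × 5 × 4 × 3 × 2 = 720.

720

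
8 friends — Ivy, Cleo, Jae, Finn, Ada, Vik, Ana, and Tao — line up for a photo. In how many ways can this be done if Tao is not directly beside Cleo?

30240

There are 8! = 40320 arrangements in all. If Tao and Cleo are adjacent, merging them into one block gives 2·(7)! = 10080 arrangements.
So 40320 − 10080 = 30240 arrangements keep them apart.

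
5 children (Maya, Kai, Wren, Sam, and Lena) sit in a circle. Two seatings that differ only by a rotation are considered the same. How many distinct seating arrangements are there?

24

Fix one person's seat to break rotational symmetry; the remaining 4 people can be arranged in (4)! = 24 ways.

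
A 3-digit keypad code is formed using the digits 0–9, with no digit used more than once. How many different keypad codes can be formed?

This is a permutation of 3 out of 10: P(10,3) = 10!/7!.
That product is 10 × 9 × 8 = 720.

720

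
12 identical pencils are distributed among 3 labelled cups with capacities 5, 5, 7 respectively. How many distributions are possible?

Without the upper bounds there are C(14,2) = 91 ways to split 12 among 3 cups.
Subtract solutions that violate a single cap (substitute x_i' = x_i − (cap_i+1)): x_1 ≥ 6 gives C(8,2) = 28; x_2 ≥ 6 gives C(8,2) = 28; x_3 ≥ 8 gives C(6,2) = 15. Together 71.
Add back pairs where two caps are both exceeded: 1 + 0 + 0 = 1.
By inclusion–exclusion the count is 91 − 71 + 1 = 21.

21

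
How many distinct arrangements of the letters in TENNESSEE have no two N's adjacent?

2940

Total arrangements of TENNESSEE: 9!/(4!·2!·2!) = 3780.
If the two N's are adjacent, glue them into one block, leaving 8 items to arrange: (8)!/(4!·2!) = 840 ways.
Subtracting, 3780 − 840 = 2940 arrangements keep the N's apart.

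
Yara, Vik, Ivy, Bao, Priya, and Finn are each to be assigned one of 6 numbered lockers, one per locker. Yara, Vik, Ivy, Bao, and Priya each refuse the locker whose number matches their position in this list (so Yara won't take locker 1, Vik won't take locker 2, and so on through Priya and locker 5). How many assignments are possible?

Let Aᵢ (for 1 ≤ i ≤ 5) be the placements that put person i in their forbidden locker. Any j of these fix j positions, leaving (6−j)! ways to fill the rest, and there are C(5,j) ways to pick which j.
By inclusion–exclusion, the number of valid placements is Σ_{j=0}^{5} (−1)^j C(5,j)·(6−j)!.
Computing: 720 − 600 + 240 − 60 + 10 − 1 = 309.

309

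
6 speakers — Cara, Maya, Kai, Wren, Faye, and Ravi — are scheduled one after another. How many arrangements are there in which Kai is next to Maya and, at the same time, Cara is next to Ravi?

96

Treat {Kai,Maya} as one block (2 orders) and {Cara,Ravi} as another (2 orders).
That leaves 4 units to arrange: 2 × 2 × 4! = 4 × 24 = 96.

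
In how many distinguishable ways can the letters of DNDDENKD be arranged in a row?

840

The 8 letters of DNDDENKD have repeats: D appearing 4 times and N appearing twice.
Dividing 8! = 40320 by 4!·2! = 48 for the repeated letters gives 840.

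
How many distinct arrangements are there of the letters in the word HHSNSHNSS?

1260

The 9 letters of HHSNSHNSS have repeats: H appearing 3 times, N appearing twice, and S appearing 4 times.
So there are 9! / (4!·3!·2!) = 1260 distinguishable arrangements.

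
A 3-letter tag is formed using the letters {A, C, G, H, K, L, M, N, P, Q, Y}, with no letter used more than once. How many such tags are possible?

990

With no repetition, fill the 3 letters in order: 11 choices, then 10, down to 9.
That product is 11 × 10 × 9 = 990.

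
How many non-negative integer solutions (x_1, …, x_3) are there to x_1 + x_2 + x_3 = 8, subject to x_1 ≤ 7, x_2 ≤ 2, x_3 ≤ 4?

Ignoring the caps, the number of non-negative solutions to x_1+…+x_3 = 8 is C(10,2) = 45.
Subtract solutions that violate a single cap (substitute x_i' = x_i − (cap_i+1)): x_1 ≥ 8 gives C(2,2) = 1; x_2 ≥ 3 gives C(7,2) = 21; x_3 ≥ 5 gives C(5,2) = 10. Together 32.
Add back pairs where two caps are both exceeded: 0 + 0 + 1 = 1.
By inclusion–exclusion the count is 45 − 32 + 1 = 14.

14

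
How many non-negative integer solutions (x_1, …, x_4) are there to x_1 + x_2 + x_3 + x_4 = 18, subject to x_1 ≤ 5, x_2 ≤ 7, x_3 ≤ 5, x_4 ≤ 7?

82

Without the upper bounds there are C(21,3) = 1330 ways to split 18 among 4 variables.
Subtract solutions that violate a single cap (substitute x_i' = x_i − (cap_i+1)): x_1 ≥ 6 gives C(15,3) = 455; x_2 ≥ 8 gives C(13,3) = 286; x_3 ≥ 6 gives C(15,3) = 455; x_4 ≥ 8 gives C(13,3) = 286. Together 1482.
Add back pairs where two caps are both exceeded: 35 + 84 + 35 + 35 + 10 + 35 = 234.
By inclusion–exclusion the count is 1330 − 1482 + 234 = 82.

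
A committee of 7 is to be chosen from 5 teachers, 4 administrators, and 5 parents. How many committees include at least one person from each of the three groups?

Unrestricted: C(14,7) = 3432 ways to pick any 7 of the 14.
Selections missing a whole group: no teachers → C(9,7) = 36; no administrators → C(10,7) = 120; no parents → C(9,7) = 36.
Add back selections omitting two groups (i.e. drawn from a single group): C(5,7) + C(4,7) + C(5,7) = 0.
By inclusion–exclusion: 3432 − 192 + 0 = 3240.

3240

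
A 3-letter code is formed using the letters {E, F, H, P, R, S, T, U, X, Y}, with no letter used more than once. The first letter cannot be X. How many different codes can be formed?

648

The first letter has 10−1 = 9 choices (anything except X).
The remaining 2 letters are filled from the other 9 symbols without repetition: 9 × 8 = 72.
Total: 9 × 72 = 648.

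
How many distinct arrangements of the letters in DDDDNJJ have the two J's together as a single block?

30

Treat the 2 copies of J as a single block. The multiset to arrange is then {JJ, D, D, D, D, N}, 6 items in all.
That gives (6)!/(4!) = 30 arrangements.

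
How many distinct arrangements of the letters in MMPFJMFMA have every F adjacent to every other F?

1680

Treat the 2 copies of F as a single block. The multiset to arrange is then {FF, A, J, M, M, M, M, P}, 8 items in all.
That gives (8)!/(4!) = 1680 arrangements.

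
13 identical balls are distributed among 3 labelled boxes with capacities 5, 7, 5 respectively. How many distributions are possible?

15

By stars and bars, unrestricted non-negative solutions to x_1+…+x_3 = 13 number C(13+2,2) = 105.
Subtract solutions that violate a single cap (substitute x_i' = x_i − (cap_i+1)): x_1 ≥ 6 gives C(9,2) = 36; x_2 ≥ 8 gives C(7,2) = 21; x_3 ≥ 6 gives C(9,2) = 36. Together 93.
Add back pairs where two caps are both exceeded: 0 + 3 + 0 = 3.
By inclusion–exclusion the count is 105 − 93 + 3 = 15.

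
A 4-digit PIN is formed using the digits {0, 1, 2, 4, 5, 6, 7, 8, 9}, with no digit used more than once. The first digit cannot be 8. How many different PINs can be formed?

2688

The first digit has 9−1 = 8 choices (anything except 8).
The remaining 3 digits are filled from the other 8 symbols without repetition: 8 × 7 × 6 = 336.
Total: 8 × 336 = 2688.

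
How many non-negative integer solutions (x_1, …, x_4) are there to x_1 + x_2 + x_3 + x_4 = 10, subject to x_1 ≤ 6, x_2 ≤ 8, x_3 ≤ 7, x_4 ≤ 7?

242

By stars and bars, unrestricted non-negative solutions to x_1+…+x_4 = 10 number C(10+3,3) = 286.
Subtract solutions that violate a single cap (substitute x_i' = x_i − (cap_i+1)): x_1 ≥ 7 gives C(6,3) = 20; x_2 ≥ 9 gives C(4,3) = 4; x_3 ≥ 8 gives C(5,3) = 10; x_4 ≥ 8 gives C(5,3) = 10. Together 44.
No two caps can be exceeded simultaneously, so the pair terms are all 0.
By inclusion–exclusion the count is 286 − 44 + 0 = 242.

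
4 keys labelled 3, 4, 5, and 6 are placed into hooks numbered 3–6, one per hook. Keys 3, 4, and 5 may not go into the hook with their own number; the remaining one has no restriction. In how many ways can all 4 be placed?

Let Aᵢ (for i ∈ {3, 4, 5}) be the placements that put key i in its forbidden hook. Any j of these fix j positions, leaving (4−j)! ways to fill the rest, and there are C(3,j) ways to pick which j.
By inclusion–exclusion, the number of valid placements is Σ_{j=0}^{3} (−1)^j C(3,j)·(4−j)!.
Computing: 24 − 18 + 6 − 1 = 11.

11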